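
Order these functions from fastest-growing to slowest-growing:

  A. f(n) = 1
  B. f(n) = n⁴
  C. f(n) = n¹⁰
C > B > A

Comparing growth rates:
C = n¹⁰ is O(n¹⁰)
B = n⁴ is O(n⁴)
A = 1 is O(1)

Therefore, the order from fastest to slowest is: C > B > A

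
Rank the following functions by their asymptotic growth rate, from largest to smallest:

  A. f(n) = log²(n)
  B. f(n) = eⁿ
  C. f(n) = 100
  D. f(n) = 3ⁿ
D > B > A > C

Comparing growth rates:
D = 3ⁿ is O(3ⁿ)
B = eⁿ is O(eⁿ)
A = log²(n) is O(log² n)
C = 100 is O(1)

Therefore, the order from fastest to slowest is: D > B > A > C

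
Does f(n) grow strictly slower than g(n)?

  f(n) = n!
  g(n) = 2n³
False

f(n) = n! is O(n!), and g(n) = 2n³ is O(n³).
Since O(n!) grows faster than or equal to O(n³), f(n) = o(g(n)) is false.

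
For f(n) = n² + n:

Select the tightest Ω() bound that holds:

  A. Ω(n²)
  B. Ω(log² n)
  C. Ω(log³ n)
A

f(n) = n² + n is Ω(n²).
All listed options are valid Big-Ω bounds (lower bounds),
but Ω(n²) is the tightest (largest valid bound).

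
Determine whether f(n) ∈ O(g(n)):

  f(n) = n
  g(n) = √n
False

f(n) = n is O(n), and g(n) = √n is O(√n).
Since O(n) grows faster than O(√n), f(n) = O(g(n)) is false.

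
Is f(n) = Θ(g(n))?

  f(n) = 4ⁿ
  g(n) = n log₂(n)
False

f(n) = 4ⁿ is O(4ⁿ), and g(n) = n log₂(n) is O(n log n).
Since they have different growth rates, f(n) = Θ(g(n)) is false.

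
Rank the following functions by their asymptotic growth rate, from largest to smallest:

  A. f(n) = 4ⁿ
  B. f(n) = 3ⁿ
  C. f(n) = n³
A > B > C

Comparing growth rates:
A = 4ⁿ is O(4ⁿ)
B = 3ⁿ is O(3ⁿ)
C = n³ is O(n³)

Therefore, the order from fastest to slowest is: A > B > C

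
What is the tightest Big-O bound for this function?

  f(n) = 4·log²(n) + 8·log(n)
O(log² n)

The dominant term in 4·log²(n) + 8·log(n) is 4·log²(n), which is Θ(log² n).
Lower-order terms (8·log(n)) are asymptotically negligible.
Constants are absorbed, so the tightest bound is O(log² n).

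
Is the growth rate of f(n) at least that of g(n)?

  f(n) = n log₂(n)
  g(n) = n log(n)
True

f(n) = n log₂(n) and g(n) = n log(n) are both O(n log n).
Big-Ω permits equal growth rates (f ≥ c·g for some c > 0), so f(n) = Ω(g(n)) is true.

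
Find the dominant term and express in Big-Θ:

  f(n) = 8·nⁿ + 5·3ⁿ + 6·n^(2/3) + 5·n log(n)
Θ(nⁿ)

Order the terms by growth rate: 6·n^(2/3) ≺ 5·n log(n) ≺ 5·3ⁿ ≺ 8·nⁿ.
The fastest-growing term 8·nⁿ dominates as n → ∞; dropping its constant factor gives Θ(nⁿ).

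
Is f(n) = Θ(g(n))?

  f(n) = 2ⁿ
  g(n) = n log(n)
False

f(n) = 2ⁿ is O(2ⁿ), and g(n) = n log(n) is O(n log n).
Since they have different growth rates, f(n) = Θ(g(n)) is false.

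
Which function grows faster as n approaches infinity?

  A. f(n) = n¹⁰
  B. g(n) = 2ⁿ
B

f(n) = n¹⁰ is O(n¹⁰), while g(n) = 2ⁿ is O(2ⁿ).
Since O(2ⁿ) grows faster than O(n¹⁰), g(n) dominates.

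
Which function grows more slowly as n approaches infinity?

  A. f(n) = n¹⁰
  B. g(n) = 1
B

f(n) = n¹⁰ is O(n¹⁰), while g(n) = 1 is O(1).
Since O(1) grows slower than O(n¹⁰), g(n) is dominated.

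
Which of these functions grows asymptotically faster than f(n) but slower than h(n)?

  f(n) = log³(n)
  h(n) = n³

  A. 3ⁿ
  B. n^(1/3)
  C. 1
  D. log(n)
B

We need g(n) with log³(n) = o(g(n)) and g(n) = o(n³), i.e. O(log³ n) ≺ g ≺ O(n³).
Check each option:
  A. 3ⁿ — O(3ⁿ) does not grow strictly slower than h(n)
  B. n^(1/3) — O(n^(1/3)) is strictly between O(log³ n) and O(n³) ✓
  C. 1 — O(1) does not grow strictly faster than f(n)
  D. log(n) — O(log n) does not grow strictly faster than f(n)

Only option B (n^(1/3)) lies strictly between.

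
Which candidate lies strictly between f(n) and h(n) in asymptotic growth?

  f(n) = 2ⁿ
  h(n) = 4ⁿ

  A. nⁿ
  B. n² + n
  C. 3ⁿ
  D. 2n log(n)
C

We need g(n) with 2ⁿ = o(g(n)) and g(n) = o(4ⁿ), i.e. O(2ⁿ) ≺ g ≺ O(4ⁿ).
Check each option:
  A. nⁿ — O(nⁿ) does not grow strictly slower than h(n)
  B. n² + n — O(n²) does not grow strictly faster than f(n)
  C. 3ⁿ — O(3ⁿ) is strictly between O(2ⁿ) and O(4ⁿ) ✓
  D. 2n log(n) — O(n log n) does not grow strictly faster than f(n)

Only option C (3ⁿ) lies strictly between.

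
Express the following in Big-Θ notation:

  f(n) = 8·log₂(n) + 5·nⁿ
Θ(nⁿ)

Order the terms by growth rate: 8·log₂(n) ≺ 5·nⁿ.
The fastest-growing term 5·nⁿ dominates as n → ∞; dropping its constant factor gives Θ(nⁿ).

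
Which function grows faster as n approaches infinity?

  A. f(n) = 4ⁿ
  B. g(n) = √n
A

f(n) = 4ⁿ is O(4ⁿ), while g(n) = √n is O(√n).
Since O(4ⁿ) grows faster than O(√n), f(n) dominates.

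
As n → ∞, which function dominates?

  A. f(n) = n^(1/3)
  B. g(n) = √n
B

f(n) = n^(1/3) is O(n^(1/3)), while g(n) = √n is O(√n).
Since O(√n) grows faster than O(n^(1/3)), g(n) dominates.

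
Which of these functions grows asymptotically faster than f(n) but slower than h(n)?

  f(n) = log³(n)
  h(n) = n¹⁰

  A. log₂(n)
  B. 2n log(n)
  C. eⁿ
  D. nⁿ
B

We need g(n) with log³(n) = o(g(n)) and g(n) = o(n¹⁰), i.e. O(log³ n) ≺ g ≺ O(n¹⁰).
Check each option:
  A. log₂(n) — O(log n) does not grow strictly faster than f(n)
  B. 2n log(n) — O(n log n) is strictly between O(log³ n) and O(n¹⁰) ✓
  C. eⁿ — O(eⁿ) does not grow strictly slower than h(n)
  D. nⁿ — O(nⁿ) does not grow strictly slower than h(n)

Only option B (2n log(n)) lies strictly between.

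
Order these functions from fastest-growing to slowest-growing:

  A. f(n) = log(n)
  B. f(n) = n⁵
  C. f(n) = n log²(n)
B > C > A

Comparing growth rates:
B = n⁵ is O(n⁵)
C = n log²(n) is O(n log² n)
A = log(n) is O(log n)

Therefore, the order from fastest to slowest is: B > C > A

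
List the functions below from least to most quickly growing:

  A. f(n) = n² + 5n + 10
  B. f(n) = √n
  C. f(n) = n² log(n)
B < A < C

Comparing growth rates:
B = √n is O(√n)
A = n² + 5n + 10 is O(n²)
C = n² log(n) is O(n² log n)

Therefore, the order from slowest to fastest is: B < A < C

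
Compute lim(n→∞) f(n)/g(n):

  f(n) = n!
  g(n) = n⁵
∞

Since n! (O(n!)) grows faster than n⁵ (O(n⁵)),
the ratio f(n)/g(n) → ∞ as n → ∞.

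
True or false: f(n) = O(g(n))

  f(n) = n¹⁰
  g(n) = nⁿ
True

f(n) = n¹⁰ is O(n¹⁰), and g(n) = nⁿ is O(nⁿ).
Since O(n¹⁰) ⊆ O(nⁿ) (f grows no faster than g), f(n) = O(g(n)) is true.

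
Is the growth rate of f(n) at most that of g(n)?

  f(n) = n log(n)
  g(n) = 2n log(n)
True

f(n) = n log(n) and g(n) = 2n log(n) are both O(n log n).
Big-O permits equal growth rates (f ≤ c·g for some c), so f(n) = O(g(n)) is true.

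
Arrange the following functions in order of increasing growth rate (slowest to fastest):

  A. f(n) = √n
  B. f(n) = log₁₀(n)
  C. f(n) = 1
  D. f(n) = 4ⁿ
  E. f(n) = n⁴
C < B < A < E < D

Comparing growth rates:
C = 1 is O(1)
B = log₁₀(n) is O(log n)
A = √n is O(√n)
E = n⁴ is O(n⁴)
D = 4ⁿ is O(4ⁿ)

Therefore, the order from slowest to fastest is: C < B < A < E < D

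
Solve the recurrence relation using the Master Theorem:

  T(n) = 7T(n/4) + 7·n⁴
Θ(n⁴)

Master Theorem: a = 7, b = 4, f(n) = 7·n⁴.
Compute the critical exponent d = log₄(7) = 1.404.
Compare f(n) = Θ(n⁴) against n^d:
  k = 4 > d = 1.404, so f(n) = Ω(n^(d+ε)) — Case 3.
  Regularity: a·(n/b)^4/n^4 = a/b^4 = 7/256 < 1 ✓.
  The top-level work dominates: T(n) = Θ(f(n)) = Θ(n⁴).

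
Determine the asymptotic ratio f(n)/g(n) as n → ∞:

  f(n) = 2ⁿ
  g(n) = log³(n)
∞

Since 2ⁿ (O(2ⁿ)) grows faster than log³(n) (O(log³ n)),
the ratio f(n)/g(n) → ∞ as n → ∞.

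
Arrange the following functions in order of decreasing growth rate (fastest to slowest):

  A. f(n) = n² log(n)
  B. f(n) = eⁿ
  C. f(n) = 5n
B > A > C

Comparing growth rates:
B = eⁿ is O(eⁿ)
A = n² log(n) is O(n² log n)
C = 5n is O(n)

Therefore, the order from fastest to slowest is: B > A > C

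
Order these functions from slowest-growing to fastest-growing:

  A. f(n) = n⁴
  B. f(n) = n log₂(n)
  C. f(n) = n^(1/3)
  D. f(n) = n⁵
C < B < A < D

Comparing growth rates:
C = n^(1/3) is O(n^(1/3))
B = n log₂(n) is O(n log n)
A = n⁴ is O(n⁴)
D = n⁵ is O(n⁵)

Therefore, the order from slowest to fastest is: C < B < A < D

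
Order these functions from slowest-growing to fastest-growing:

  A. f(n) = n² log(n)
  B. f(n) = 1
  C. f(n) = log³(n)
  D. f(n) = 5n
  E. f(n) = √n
B < C < E < D < A

Comparing growth rates:
B = 1 is O(1)
C = log³(n) is O(log³ n)
E = √n is O(√n)
D = 5n is O(n)
A = n² log(n) is O(n² log n)

Therefore, the order from slowest to fastest is: B < C < E < D < A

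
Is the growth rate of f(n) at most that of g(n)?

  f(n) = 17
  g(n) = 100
True

f(n) = 17 and g(n) = 100 are both O(1).
Big-O permits equal growth rates (f ≤ c·g for some c), so f(n) = O(g(n)) is true.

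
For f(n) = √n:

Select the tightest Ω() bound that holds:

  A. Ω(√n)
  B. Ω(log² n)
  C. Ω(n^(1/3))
A

f(n) = √n is Ω(√n).
All listed options are valid Big-Ω bounds (lower bounds),
but Ω(√n) is the tightest (largest valid bound).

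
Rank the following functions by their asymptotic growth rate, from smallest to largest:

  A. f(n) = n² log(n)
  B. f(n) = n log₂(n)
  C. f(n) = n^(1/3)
C < B < A

Comparing growth rates:
C = n^(1/3) is O(n^(1/3))
B = n log₂(n) is O(n log n)
A = n² log(n) is O(n² log n)

Therefore, the order from slowest to fastest is: C < B < A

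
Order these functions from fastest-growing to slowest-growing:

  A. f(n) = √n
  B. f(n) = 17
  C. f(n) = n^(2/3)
C > A > B

Comparing growth rates:
C = n^(2/3) is O(n^(2/3))
A = √n is O(√n)
B = 17 is O(1)

Therefore, the order from fastest to slowest is: C > A > B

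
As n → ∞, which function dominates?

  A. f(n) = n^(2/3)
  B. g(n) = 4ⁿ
B

f(n) = n^(2/3) is O(n^(2/3)), while g(n) = 4ⁿ is O(4ⁿ).
Since O(4ⁿ) grows faster than O(n^(2/3)), g(n) dominates.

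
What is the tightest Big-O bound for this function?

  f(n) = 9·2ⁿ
O(2ⁿ)

The dominant term in 9·2ⁿ is 9·2ⁿ, which is Θ(2ⁿ).
Constants are absorbed, so the tightest bound is O(2ⁿ).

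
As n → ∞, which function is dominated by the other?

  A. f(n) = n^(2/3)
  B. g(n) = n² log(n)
A

f(n) = n^(2/3) is O(n^(2/3)), while g(n) = n² log(n) is O(n² log n).
Since O(n^(2/3)) grows slower than O(n² log n), f(n) is dominated.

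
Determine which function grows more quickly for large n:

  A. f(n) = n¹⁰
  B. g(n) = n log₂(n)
A

f(n) = n¹⁰ is O(n¹⁰), while g(n) = n log₂(n) is O(n log n).
Since O(n¹⁰) grows faster than O(n log n), f(n) dominates.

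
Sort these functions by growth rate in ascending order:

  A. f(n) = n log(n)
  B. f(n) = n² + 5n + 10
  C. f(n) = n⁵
A < B < C

Comparing growth rates:
A = n log(n) is O(n log n)
B = n² + 5n + 10 is O(n²)
C = n⁵ is O(n⁵)

Therefore, the order from slowest to fastest is: A < B < C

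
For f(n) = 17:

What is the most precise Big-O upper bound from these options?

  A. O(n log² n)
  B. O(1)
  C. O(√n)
B

f(n) = 17 is O(1).
All listed options are valid Big-O bounds (upper bounds),
but O(1) is the tightest (smallest valid bound).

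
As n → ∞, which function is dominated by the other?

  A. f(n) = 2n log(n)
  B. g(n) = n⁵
A

f(n) = 2n log(n) is O(n log n), while g(n) = n⁵ is O(n⁵).
Since O(n log n) grows slower than O(n⁵), f(n) is dominated.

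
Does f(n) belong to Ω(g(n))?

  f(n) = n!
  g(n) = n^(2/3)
True

f(n) = n! is O(n!), and g(n) = n^(2/3) is O(n^(2/3)).
Since O(n!) grows at least as fast as O(n^(2/3)), f(n) = Ω(g(n)) is true.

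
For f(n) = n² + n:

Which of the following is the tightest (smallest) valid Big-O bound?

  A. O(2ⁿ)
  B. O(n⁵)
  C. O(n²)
C

f(n) = n² + n is O(n²).
All listed options are valid Big-O bounds (upper bounds),
but O(n²) is the tightest (smallest valid bound).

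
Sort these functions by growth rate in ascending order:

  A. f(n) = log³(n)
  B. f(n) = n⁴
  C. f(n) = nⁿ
A < B < C

Comparing growth rates:
A = log³(n) is O(log³ n)
B = n⁴ is O(n⁴)
C = nⁿ is O(nⁿ)

Therefore, the order from slowest to fastest is: A < B < C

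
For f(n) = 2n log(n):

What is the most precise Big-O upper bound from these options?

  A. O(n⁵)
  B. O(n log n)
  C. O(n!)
B

f(n) = 2n log(n) is O(n log n).
All listed options are valid Big-O bounds (upper bounds),
but O(n log n) is the tightest (smallest valid bound).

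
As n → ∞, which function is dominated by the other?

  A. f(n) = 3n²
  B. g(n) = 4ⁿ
A

f(n) = 3n² is O(n²), while g(n) = 4ⁿ is O(4ⁿ).
Since O(n²) grows slower than O(4ⁿ), f(n) is dominated.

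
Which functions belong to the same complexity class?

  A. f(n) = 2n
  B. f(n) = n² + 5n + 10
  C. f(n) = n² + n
B and C

Examining each function:
  A. 2n is O(n)
  B. n² + 5n + 10 is O(n²)
  C. n² + n is O(n²)

Functions B and C both have the same complexity class.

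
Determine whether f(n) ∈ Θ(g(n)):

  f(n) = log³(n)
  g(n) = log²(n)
False

f(n) = log³(n) is O(log³ n), and g(n) = log²(n) is O(log² n).
Since they have different growth rates, f(n) = Θ(g(n)) is false.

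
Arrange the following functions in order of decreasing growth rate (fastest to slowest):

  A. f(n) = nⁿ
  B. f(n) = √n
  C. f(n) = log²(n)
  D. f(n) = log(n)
A > B > C > D

Comparing growth rates:
A = nⁿ is O(nⁿ)
B = √n is O(√n)
C = log²(n) is O(log² n)
D = log(n) is O(log n)

Therefore, the order from fastest to slowest is: A > B > C > D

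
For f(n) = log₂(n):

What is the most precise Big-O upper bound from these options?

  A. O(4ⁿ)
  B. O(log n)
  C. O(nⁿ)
B

f(n) = log₂(n) is O(log n).
All listed options are valid Big-O bounds (upper bounds),
but O(log n) is the tightest (smallest valid bound).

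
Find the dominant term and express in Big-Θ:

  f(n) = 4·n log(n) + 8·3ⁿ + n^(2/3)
Θ(3ⁿ)

Order the terms by growth rate: n^(2/3) ≺ 4·n log(n) ≺ 8·3ⁿ.
The fastest-growing term 8·3ⁿ dominates as n → ∞; dropping its constant factor gives Θ(3ⁿ).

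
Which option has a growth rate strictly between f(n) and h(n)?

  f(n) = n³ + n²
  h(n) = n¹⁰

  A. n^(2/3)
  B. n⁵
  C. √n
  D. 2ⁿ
B

We need g(n) with n³ + n² = o(g(n)) and g(n) = o(n¹⁰), i.e. O(n³) ≺ g ≺ O(n¹⁰).
Check each option:
  A. n^(2/3) — O(n^(2/3)) does not grow strictly faster than f(n)
  B. n⁵ — O(n⁵) is strictly between O(n³) and O(n¹⁰) ✓
  C. √n — O(√n) does not grow strictly faster than f(n)
  D. 2ⁿ — O(2ⁿ) does not grow strictly slower than h(n)

Only option B (n⁵) lies strictly between.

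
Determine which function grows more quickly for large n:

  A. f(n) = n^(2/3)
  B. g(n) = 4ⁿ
B

f(n) = n^(2/3) is O(n^(2/3)), while g(n) = 4ⁿ is O(4ⁿ).
Since O(4ⁿ) grows faster than O(n^(2/3)), g(n) dominates.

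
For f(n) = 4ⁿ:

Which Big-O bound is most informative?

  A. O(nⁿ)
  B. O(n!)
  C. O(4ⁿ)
C

f(n) = 4ⁿ is O(4ⁿ).
All listed options are valid Big-O bounds (upper bounds),
but O(4ⁿ) is the tightest (smallest valid bound).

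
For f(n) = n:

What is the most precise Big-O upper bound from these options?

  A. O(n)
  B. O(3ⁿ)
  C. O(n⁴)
A

f(n) = n is O(n).
All listed options are valid Big-O bounds (upper bounds),
but O(n) is the tightest (smallest valid bound).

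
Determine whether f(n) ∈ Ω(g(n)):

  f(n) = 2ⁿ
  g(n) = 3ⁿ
False

f(n) = 2ⁿ is O(2ⁿ), and g(n) = 3ⁿ is O(3ⁿ).
Since O(2ⁿ) grows slower than O(3ⁿ), f(n) = Ω(g(n)) is false.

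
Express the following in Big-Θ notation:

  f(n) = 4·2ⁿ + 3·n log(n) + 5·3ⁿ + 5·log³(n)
Θ(3ⁿ)

Order the terms by growth rate: 5·log³(n) ≺ 3·n log(n) ≺ 4·2ⁿ ≺ 5·3ⁿ.
The fastest-growing term 5·3ⁿ dominates as n → ∞; dropping its constant factor gives Θ(3ⁿ).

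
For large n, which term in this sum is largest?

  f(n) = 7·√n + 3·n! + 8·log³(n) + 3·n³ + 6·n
3·n!

Looking at each term:
  - 7·√n is O(√n)
  - 3·n! is O(n!)
  - 8·log³(n) is O(log³ n)
  - 3·n³ is O(n³)
  - 6·n is O(n)

The term 3·n! (O(n!)) grows fastest and dominates all others.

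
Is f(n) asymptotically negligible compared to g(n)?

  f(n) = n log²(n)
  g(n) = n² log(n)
True

f(n) = n log²(n) is O(n log² n), and g(n) = n² log(n) is O(n² log n).
Since O(n log² n) grows strictly slower than O(n² log n), f(n) = o(g(n)) is true.
This means lim(n→∞) f(n)/g(n) = 0.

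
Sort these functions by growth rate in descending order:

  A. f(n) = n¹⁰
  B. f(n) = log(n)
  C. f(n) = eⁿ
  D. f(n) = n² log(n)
C > A > D > B

Comparing growth rates:
C = eⁿ is O(eⁿ)
A = n¹⁰ is O(n¹⁰)
D = n² log(n) is O(n² log n)
B = log(n) is O(log n)

Therefore, the order from fastest to slowest is: C > A > D > B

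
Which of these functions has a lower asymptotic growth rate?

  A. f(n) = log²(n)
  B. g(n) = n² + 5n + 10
A

f(n) = log²(n) is O(log² n), while g(n) = n² + 5n + 10 is O(n²).
Since O(log² n) grows slower than O(n²), f(n) is dominated.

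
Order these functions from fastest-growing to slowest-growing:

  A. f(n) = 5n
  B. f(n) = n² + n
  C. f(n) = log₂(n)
B > A > C

Comparing growth rates:
B = n² + n is O(n²)
A = 5n is O(n)
C = log₂(n) is O(log n)

Therefore, the order from fastest to slowest is: B > A > C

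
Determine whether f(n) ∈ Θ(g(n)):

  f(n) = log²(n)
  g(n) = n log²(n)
False

f(n) = log²(n) is O(log² n), and g(n) = n log²(n) is O(n log² n).
Since they have different growth rates, f(n) = Θ(g(n)) is false.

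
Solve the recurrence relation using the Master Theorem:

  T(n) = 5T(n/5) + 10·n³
Θ(n³)

Master Theorem: a = 5, b = 5, f(n) = 10·n³.
Compute the critical exponent d = log₅(5) = 1.
Compare f(n) = Θ(n³) against n^d:
  k = 3 > d = 1, so f(n) = Ω(n^(d+ε)) — Case 3.
  Regularity: a·(n/b)^3/n^3 = a/b^3 = 5/125 < 1 ✓.
  The top-level work dominates: T(n) = Θ(f(n)) = Θ(n³).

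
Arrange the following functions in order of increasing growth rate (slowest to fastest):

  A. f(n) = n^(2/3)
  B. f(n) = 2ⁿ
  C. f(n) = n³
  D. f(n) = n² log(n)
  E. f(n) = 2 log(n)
E < A < D < C < B

Comparing growth rates:
E = 2 log(n) is O(log n)
A = n^(2/3) is O(n^(2/3))
D = n² log(n) is O(n² log n)
C = n³ is O(n³)
B = 2ⁿ is O(2ⁿ)

Therefore, the order from slowest to fastest is: E < A < D < C < B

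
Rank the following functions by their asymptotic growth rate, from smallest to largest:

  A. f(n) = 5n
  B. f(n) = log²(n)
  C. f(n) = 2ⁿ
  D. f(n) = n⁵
B < A < D < C

Comparing growth rates:
B = log²(n) is O(log² n)
A = 5n is O(n)
D = n⁵ is O(n⁵)
C = 2ⁿ is O(2ⁿ)

Therefore, the order from slowest to fastest is: B < A < D < C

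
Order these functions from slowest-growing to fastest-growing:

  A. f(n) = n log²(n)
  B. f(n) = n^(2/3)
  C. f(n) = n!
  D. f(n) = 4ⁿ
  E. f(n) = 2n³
B < A < E < D < C

Comparing growth rates:
B = n^(2/3) is O(n^(2/3))
A = n log²(n) is O(n log² n)
E = 2n³ is O(n³)
D = 4ⁿ is O(4ⁿ)
C = n! is O(n!)

Therefore, the order from slowest to fastest is: B < A < E < D < C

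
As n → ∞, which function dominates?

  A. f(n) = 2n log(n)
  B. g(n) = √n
A

f(n) = 2n log(n) is O(n log n), while g(n) = √n is O(√n).
Since O(n log n) grows faster than O(√n), f(n) dominates.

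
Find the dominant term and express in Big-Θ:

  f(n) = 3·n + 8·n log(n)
Θ(n log n)

Order the terms by growth rate: 3·n ≺ 8·n log(n).
The fastest-growing term 8·n log(n) dominates as n → ∞; dropping its constant factor gives Θ(n log n).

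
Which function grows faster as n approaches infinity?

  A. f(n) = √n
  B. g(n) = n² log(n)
B

f(n) = √n is O(√n), while g(n) = n² log(n) is O(n² log n).
Since O(n² log n) grows faster than O(√n), g(n) dominates.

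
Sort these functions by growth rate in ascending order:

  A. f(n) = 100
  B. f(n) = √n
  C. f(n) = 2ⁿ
A < B < C

Comparing growth rates:
A = 100 is O(1)
B = √n is O(√n)
C = 2ⁿ is O(2ⁿ)

Therefore, the order from slowest to fastest is: A < B < C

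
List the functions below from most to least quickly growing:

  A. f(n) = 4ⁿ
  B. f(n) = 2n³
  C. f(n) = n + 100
A > B > C

Comparing growth rates:
A = 4ⁿ is O(4ⁿ)
B = 2n³ is O(n³)
C = n + 100 is O(n)

Therefore, the order from fastest to slowest is: A > B > C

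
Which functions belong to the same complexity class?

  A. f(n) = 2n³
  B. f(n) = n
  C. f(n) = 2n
B and C

Examining each function:
  A. 2n³ is O(n³)
  B. n is O(n)
  C. 2n is O(n)

Functions B and C both have the same complexity class.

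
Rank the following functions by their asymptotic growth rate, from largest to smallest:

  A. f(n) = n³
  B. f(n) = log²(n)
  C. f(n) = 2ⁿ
C > A > B

Comparing growth rates:
C = 2ⁿ is O(2ⁿ)
A = n³ is O(n³)
B = log²(n) is O(log² n)

Therefore, the order from fastest to slowest is: C > A > B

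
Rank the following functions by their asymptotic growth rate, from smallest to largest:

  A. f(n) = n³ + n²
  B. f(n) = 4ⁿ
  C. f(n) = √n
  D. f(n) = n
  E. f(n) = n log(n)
C < D < E < A < B

Comparing growth rates:
C = √n is O(√n)
D = n is O(n)
E = n log(n) is O(n log n)
A = n³ + n² is O(n³)
B = 4ⁿ is O(4ⁿ)

Therefore, the order from slowest to fastest is: C < D < E < A < B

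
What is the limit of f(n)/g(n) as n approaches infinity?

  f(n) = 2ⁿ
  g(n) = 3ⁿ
0

Since 2ⁿ (O(2ⁿ)) grows slower than 3ⁿ (O(3ⁿ)),
the ratio f(n)/g(n) → 0 as n → ∞.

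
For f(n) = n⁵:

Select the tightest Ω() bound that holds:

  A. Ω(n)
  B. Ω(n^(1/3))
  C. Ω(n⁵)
C

f(n) = n⁵ is Ω(n⁵).
All listed options are valid Big-Ω bounds (lower bounds),
but Ω(n⁵) is the tightest (largest valid bound).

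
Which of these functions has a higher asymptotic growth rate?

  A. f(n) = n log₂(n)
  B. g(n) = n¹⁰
B

f(n) = n log₂(n) is O(n log n), while g(n) = n¹⁰ is O(n¹⁰).
Since O(n¹⁰) grows faster than O(n log n), g(n) dominates.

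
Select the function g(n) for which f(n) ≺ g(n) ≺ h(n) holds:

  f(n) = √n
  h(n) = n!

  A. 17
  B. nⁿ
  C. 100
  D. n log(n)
D

We need g(n) with √n = o(g(n)) and g(n) = o(n!), i.e. O(√n) ≺ g ≺ O(n!).
Check each option:
  A. 17 — O(1) does not grow strictly faster than f(n)
  B. nⁿ — O(nⁿ) does not grow strictly slower than h(n)
  C. 100 — O(1) does not grow strictly faster than f(n)
  D. n log(n) — O(n log n) is strictly between O(√n) and O(n!) ✓

Only option D (n log(n)) lies strictly between.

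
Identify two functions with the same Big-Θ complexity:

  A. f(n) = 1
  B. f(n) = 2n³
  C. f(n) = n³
B and C

Examining each function:
  A. 1 is O(1)
  B. 2n³ is O(n³)
  C. n³ is O(n³)

Functions B and C both have the same complexity class.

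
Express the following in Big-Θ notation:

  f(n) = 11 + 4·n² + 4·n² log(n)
Θ(n² log n)

Order the terms by growth rate: 11 ≺ 4·n² ≺ 4·n² log(n).
The fastest-growing term 4·n² log(n) dominates as n → ∞; dropping its constant factor gives Θ(n² log n).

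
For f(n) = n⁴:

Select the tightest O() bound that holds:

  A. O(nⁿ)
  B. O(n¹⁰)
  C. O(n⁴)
C

f(n) = n⁴ is O(n⁴).
All listed options are valid Big-O bounds (upper bounds),
but O(n⁴) is the tightest (smallest valid bound).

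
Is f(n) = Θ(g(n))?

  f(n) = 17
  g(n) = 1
True

f(n) = 17 and g(n) = 1 are both O(1).
Since they have the same asymptotic growth rate, f(n) = Θ(g(n)) is true.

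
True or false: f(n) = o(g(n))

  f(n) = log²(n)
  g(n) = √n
True

f(n) = log²(n) is O(log² n), and g(n) = √n is O(√n).
Since O(log² n) grows strictly slower than O(√n), f(n) = o(g(n)) is true.
This means lim(n→∞) f(n)/g(n) = 0.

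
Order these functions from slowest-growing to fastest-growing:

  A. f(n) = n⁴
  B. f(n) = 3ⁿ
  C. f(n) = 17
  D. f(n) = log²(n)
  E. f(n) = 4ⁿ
C < D < A < B < E

Comparing growth rates:
C = 17 is O(1)
D = log²(n) is O(log² n)
A = n⁴ is O(n⁴)
B = 3ⁿ is O(3ⁿ)
E = 4ⁿ is O(4ⁿ)

Therefore, the order from slowest to fastest is: C < D < A < B < E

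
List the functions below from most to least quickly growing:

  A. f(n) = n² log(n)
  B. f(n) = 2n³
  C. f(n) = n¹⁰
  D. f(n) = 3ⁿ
D > C > B > A

Comparing growth rates:
D = 3ⁿ is O(3ⁿ)
C = n¹⁰ is O(n¹⁰)
B = 2n³ is O(n³)
A = n² log(n) is O(n² log n)

Therefore, the order from fastest to slowest is: D > C > B > A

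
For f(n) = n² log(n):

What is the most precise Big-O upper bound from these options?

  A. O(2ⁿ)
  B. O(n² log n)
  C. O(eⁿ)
B

f(n) = n² log(n) is O(n² log n).
All listed options are valid Big-O bounds (upper bounds),
but O(n² log n) is the tightest (smallest valid bound).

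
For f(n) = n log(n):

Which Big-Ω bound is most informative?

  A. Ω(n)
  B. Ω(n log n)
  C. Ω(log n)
B

f(n) = n log(n) is Ω(n log n).
All listed options are valid Big-Ω bounds (lower bounds),
but Ω(n log n) is the tightest (largest valid bound).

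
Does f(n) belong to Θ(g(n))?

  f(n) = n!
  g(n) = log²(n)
False

f(n) = n! is O(n!), and g(n) = log²(n) is O(log² n).
Since they have different growth rates, f(n) = Θ(g(n)) is false.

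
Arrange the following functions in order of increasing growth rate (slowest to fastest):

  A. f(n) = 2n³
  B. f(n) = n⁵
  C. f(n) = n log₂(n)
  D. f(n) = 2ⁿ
C < A < B < D

Comparing growth rates:
C = n log₂(n) is O(n log n)
A = 2n³ is O(n³)
B = n⁵ is O(n⁵)
D = 2ⁿ is O(2ⁿ)

Therefore, the order from slowest to fastest is: C < A < B < D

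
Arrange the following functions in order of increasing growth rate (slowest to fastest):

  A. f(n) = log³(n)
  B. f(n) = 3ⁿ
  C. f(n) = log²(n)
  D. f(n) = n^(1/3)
C < A < D < B

Comparing growth rates:
C = log²(n) is O(log² n)
A = log³(n) is O(log³ n)
D = n^(1/3) is O(n^(1/3))
B = 3ⁿ is O(3ⁿ)

Therefore, the order from slowest to fastest is: C < A < D < B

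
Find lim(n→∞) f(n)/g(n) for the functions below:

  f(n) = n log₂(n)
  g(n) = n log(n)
1/log(2)

Since n log₂(n) and n log(n) have the same growth rate (O(n log n)),
the ratio converges to a constant: 1/log(2).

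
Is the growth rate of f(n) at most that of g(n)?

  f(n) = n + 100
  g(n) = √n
False

f(n) = n + 100 is O(n), and g(n) = √n is O(√n).
Since O(n) grows faster than O(√n), f(n) = O(g(n)) is false.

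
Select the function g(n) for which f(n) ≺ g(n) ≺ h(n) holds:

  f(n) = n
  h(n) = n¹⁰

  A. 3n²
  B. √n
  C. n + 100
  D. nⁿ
A

We need g(n) with n = o(g(n)) and g(n) = o(n¹⁰), i.e. O(n) ≺ g ≺ O(n¹⁰).
Check each option:
  A. 3n² — O(n²) is strictly between O(n) and O(n¹⁰) ✓
  B. √n — O(√n) does not grow strictly faster than f(n)
  C. n + 100 — O(n) does not grow strictly faster than f(n)
  D. nⁿ — O(nⁿ) does not grow strictly slower than h(n)

Only option A (3n²) lies strictly between.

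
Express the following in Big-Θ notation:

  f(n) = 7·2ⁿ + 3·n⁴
Θ(2ⁿ)

Order the terms by growth rate: 3·n⁴ ≺ 7·2ⁿ.
The fastest-growing term 7·2ⁿ dominates as n → ∞; dropping its constant factor gives Θ(2ⁿ).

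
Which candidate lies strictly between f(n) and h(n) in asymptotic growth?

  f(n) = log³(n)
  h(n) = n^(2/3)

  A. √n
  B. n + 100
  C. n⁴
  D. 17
A

We need g(n) with log³(n) = o(g(n)) and g(n) = o(n^(2/3)), i.e. O(log³ n) ≺ g ≺ O(n^(2/3)).
Check each option:
  A. √n — O(√n) is strictly between O(log³ n) and O(n^(2/3)) ✓
  B. n + 100 — O(n) does not grow strictly slower than h(n)
  C. n⁴ — O(n⁴) does not grow strictly slower than h(n)
  D. 17 — O(1) does not grow strictly faster than f(n)

Only option A (√n) lies strictly between.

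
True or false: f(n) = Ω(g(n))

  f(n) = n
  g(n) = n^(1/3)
True

f(n) = n is O(n), and g(n) = n^(1/3) is O(n^(1/3)).
Since O(n) grows at least as fast as O(n^(1/3)), f(n) = Ω(g(n)) is true.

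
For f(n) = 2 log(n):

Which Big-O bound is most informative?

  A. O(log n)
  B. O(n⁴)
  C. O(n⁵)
A

f(n) = 2 log(n) is O(log n).
All listed options are valid Big-O bounds (upper bounds),
but O(log n) is the tightest (smallest valid bound).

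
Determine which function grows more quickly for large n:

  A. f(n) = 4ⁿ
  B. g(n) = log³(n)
A

f(n) = 4ⁿ is O(4ⁿ), while g(n) = log³(n) is O(log³ n).
Since O(4ⁿ) grows faster than O(log³ n), f(n) dominates.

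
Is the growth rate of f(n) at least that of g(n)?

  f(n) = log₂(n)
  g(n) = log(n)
True

f(n) = log₂(n) and g(n) = log(n) are both O(log n).
Big-Ω permits equal growth rates (f ≥ c·g for some c > 0), so f(n) = Ω(g(n)) is true.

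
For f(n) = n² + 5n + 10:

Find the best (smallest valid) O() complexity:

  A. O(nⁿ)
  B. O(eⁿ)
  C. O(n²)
C

f(n) = n² + 5n + 10 is O(n²).
All listed options are valid Big-O bounds (upper bounds),
but O(n²) is the tightest (smallest valid bound).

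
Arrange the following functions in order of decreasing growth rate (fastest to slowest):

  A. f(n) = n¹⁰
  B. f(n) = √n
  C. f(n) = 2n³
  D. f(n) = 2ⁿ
D > A > C > B

Comparing growth rates:
D = 2ⁿ is O(2ⁿ)
A = n¹⁰ is O(n¹⁰)
C = 2n³ is O(n³)
B = √n is O(√n)

Therefore, the order from fastest to slowest is: D > A > C > B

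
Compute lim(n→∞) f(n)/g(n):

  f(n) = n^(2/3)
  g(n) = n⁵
0

Since n^(2/3) (O(n^(2/3))) grows slower than n⁵ (O(n⁵)),
the ratio f(n)/g(n) → 0 as n → ∞.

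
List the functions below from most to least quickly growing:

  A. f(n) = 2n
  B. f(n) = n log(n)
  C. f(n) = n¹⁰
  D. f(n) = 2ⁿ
D > C > B > A

Comparing growth rates:
D = 2ⁿ is O(2ⁿ)
C = n¹⁰ is O(n¹⁰)
B = n log(n) is O(n log n)
A = 2n is O(n)

Therefore, the order from fastest to slowest is: D > C > B > A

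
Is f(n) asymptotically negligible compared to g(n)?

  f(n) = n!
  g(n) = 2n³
False

f(n) = n! is O(n!), and g(n) = 2n³ is O(n³).
Since O(n!) grows faster than or equal to O(n³), f(n) = o(g(n)) is false.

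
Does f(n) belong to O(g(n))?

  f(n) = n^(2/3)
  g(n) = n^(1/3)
False

f(n) = n^(2/3) is O(n^(2/3)), and g(n) = n^(1/3) is O(n^(1/3)).
Since O(n^(2/3)) grows faster than O(n^(1/3)), f(n) = O(g(n)) is false.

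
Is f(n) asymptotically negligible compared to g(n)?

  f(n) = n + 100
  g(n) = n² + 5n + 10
True

f(n) = n + 100 is O(n), and g(n) = n² + 5n + 10 is O(n²).
Since O(n) grows strictly slower than O(n²), f(n) = o(g(n)) is true.
This means lim(n→∞) f(n)/g(n) = 0.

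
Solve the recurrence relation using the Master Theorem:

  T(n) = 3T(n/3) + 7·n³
Θ(n³)

Master Theorem: a = 3, b = 3, f(n) = 7·n³.
Compute the critical exponent d = log₃(3) = 1.
Compare f(n) = Θ(n³) against n^d:
  k = 3 > d = 1, so f(n) = Ω(n^(d+ε)) — Case 3.
  Regularity: a·(n/b)^3/n^3 = a/b^3 = 3/27 < 1 ✓.
  The top-level work dominates: T(n) = Θ(f(n)) = Θ(n³).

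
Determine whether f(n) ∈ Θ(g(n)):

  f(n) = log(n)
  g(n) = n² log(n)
False

f(n) = log(n) is O(log n), and g(n) = n² log(n) is O(n² log n).
Since they have different growth rates, f(n) = Θ(g(n)) is false.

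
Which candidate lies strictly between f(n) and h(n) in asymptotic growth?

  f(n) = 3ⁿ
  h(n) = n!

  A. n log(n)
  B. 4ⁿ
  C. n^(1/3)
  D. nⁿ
B

We need g(n) with 3ⁿ = o(g(n)) and g(n) = o(n!), i.e. O(3ⁿ) ≺ g ≺ O(n!).
Check each option:
  A. n log(n) — O(n log n) does not grow strictly faster than f(n)
  B. 4ⁿ — O(4ⁿ) is strictly between O(3ⁿ) and O(n!) ✓
  C. n^(1/3) — O(n^(1/3)) does not grow strictly faster than f(n)
  D. nⁿ — O(nⁿ) does not grow strictly slower than h(n)

Only option B (4ⁿ) lies strictly between.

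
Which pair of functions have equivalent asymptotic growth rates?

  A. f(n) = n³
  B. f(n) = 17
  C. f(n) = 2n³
A and C

Examining each function:
  A. n³ is O(n³)
  B. 17 is O(1)
  C. 2n³ is O(n³)

Functions A and C both have the same complexity class.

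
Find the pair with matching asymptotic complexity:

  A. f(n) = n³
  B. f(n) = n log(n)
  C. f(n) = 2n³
A and C

Examining each function:
  A. n³ is O(n³)
  B. n log(n) is O(n log n)
  C. 2n³ is O(n³)

Functions A and C both have the same complexity class.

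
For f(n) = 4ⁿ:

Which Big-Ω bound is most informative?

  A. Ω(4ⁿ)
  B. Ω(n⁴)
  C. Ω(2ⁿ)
A

f(n) = 4ⁿ is Ω(4ⁿ).
All listed options are valid Big-Ω bounds (lower bounds),
but Ω(4ⁿ) is the tightest (largest valid bound).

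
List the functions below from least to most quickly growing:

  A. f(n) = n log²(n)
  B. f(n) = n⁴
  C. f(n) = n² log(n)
A < C < B

Comparing growth rates:
A = n log²(n) is O(n log² n)
C = n² log(n) is O(n² log n)
B = n⁴ is O(n⁴)

Therefore, the order from slowest to fastest is: A < C < B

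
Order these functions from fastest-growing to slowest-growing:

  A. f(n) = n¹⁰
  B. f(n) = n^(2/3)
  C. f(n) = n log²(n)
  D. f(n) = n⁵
A > D > C > B

Comparing growth rates:
A = n¹⁰ is O(n¹⁰)
D = n⁵ is O(n⁵)
C = n log²(n) is O(n log² n)
B = n^(2/3) is O(n^(2/3))

Therefore, the order from fastest to slowest is: A > D > C > B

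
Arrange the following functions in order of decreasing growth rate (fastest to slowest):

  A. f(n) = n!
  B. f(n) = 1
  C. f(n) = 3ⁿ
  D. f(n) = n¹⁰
A > C > D > B

Comparing growth rates:
A = n! is O(n!)
C = 3ⁿ is O(3ⁿ)
D = n¹⁰ is O(n¹⁰)
B = 1 is O(1)

Therefore, the order from fastest to slowest is: A > C > D > B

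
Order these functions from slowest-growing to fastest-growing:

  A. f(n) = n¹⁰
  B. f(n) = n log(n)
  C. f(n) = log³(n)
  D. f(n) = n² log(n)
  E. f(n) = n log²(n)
C < B < E < D < A

Comparing growth rates:
C = log³(n) is O(log³ n)
B = n log(n) is O(n log n)
E = n log²(n) is O(n log² n)
D = n² log(n) is O(n² log n)
A = n¹⁰ is O(n¹⁰)

Therefore, the order from slowest to fastest is: C < B < E < D < A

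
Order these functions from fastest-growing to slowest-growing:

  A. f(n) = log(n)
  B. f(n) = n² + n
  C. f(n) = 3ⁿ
C > B > A

Comparing growth rates:
C = 3ⁿ is O(3ⁿ)
B = n² + n is O(n²)
A = log(n) is O(log n)

Therefore, the order from fastest to slowest is: C > B > A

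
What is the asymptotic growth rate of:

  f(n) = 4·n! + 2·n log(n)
Θ(n!)

Order the terms by growth rate: 2·n log(n) ≺ 4·n!.
The fastest-growing term 4·n! dominates as n → ∞; dropping its constant factor gives Θ(n!).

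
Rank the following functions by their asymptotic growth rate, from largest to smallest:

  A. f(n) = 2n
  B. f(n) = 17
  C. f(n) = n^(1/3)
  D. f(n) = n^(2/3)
A > D > C > B

Comparing growth rates:
A = 2n is O(n)
D = n^(2/3) is O(n^(2/3))
C = n^(1/3) is O(n^(1/3))
B = 17 is O(1)

Therefore, the order from fastest to slowest is: A > D > C > B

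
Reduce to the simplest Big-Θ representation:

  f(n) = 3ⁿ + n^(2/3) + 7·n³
Θ(3ⁿ)

Order the terms by growth rate: n^(2/3) ≺ 7·n³ ≺ 3ⁿ.
The fastest-growing term 3ⁿ dominates as n → ∞; dropping its constant factor gives Θ(3ⁿ).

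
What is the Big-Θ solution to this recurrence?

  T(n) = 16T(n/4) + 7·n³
Θ(n³)

Master Theorem: a = 16, b = 4, f(n) = 7·n³.
Compute the critical exponent d = log₄(16) = 2.
Compare f(n) = Θ(n³) against n^d:
  k = 3 > d = 2, so f(n) = Ω(n^(d+ε)) — Case 3.
  Regularity: a·(n/b)^3/n^3 = a/b^3 = 16/64 < 1 ✓.
  The top-level work dominates: T(n) = Θ(f(n)) = Θ(n³).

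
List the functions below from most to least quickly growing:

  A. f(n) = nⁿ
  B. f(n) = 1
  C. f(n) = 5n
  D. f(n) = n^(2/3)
A > C > D > B

Comparing growth rates:
A = nⁿ is O(nⁿ)
C = 5n is O(n)
D = n^(2/3) is O(n^(2/3))
B = 1 is O(1)

Therefore, the order from fastest to slowest is: A > C > D > B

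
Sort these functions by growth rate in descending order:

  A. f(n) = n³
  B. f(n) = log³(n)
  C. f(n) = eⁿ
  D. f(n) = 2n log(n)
C > A > D > B

Comparing growth rates:
C = eⁿ is O(eⁿ)
A = n³ is O(n³)
D = 2n log(n) is O(n log n)
B = log³(n) is O(log³ n)

Therefore, the order from fastest to slowest is: C > A > D > B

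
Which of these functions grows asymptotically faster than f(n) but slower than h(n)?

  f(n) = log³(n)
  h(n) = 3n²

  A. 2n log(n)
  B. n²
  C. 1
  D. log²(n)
A

We need g(n) with log³(n) = o(g(n)) and g(n) = o(3n²), i.e. O(log³ n) ≺ g ≺ O(n²).
Check each option:
  A. 2n log(n) — O(n log n) is strictly between O(log³ n) and O(n²) ✓
  B. n² — O(n²) does not grow strictly slower than h(n)
  C. 1 — O(1) does not grow strictly faster than f(n)
  D. log²(n) — O(log² n) does not grow strictly faster than f(n)

Only option A (2n log(n)) lies strictly between.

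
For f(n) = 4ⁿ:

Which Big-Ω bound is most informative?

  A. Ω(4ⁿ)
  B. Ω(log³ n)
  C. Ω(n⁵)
A

f(n) = 4ⁿ is Ω(4ⁿ).
All listed options are valid Big-Ω bounds (lower bounds),
but Ω(4ⁿ) is the tightest (largest valid bound).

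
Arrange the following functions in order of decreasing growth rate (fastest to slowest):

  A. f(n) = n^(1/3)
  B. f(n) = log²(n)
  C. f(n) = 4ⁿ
C > A > B

Comparing growth rates:
C = 4ⁿ is O(4ⁿ)
A = n^(1/3) is O(n^(1/3))
B = log²(n) is O(log² n)

Therefore, the order from fastest to slowest is: C > A > B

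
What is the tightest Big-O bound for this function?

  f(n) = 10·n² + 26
O(n²)

The dominant term in 10·n² + 26 is 10·n², which is Θ(n²).
Lower-order terms (26) are asymptotically negligible.
Constants are absorbed, so the tightest bound is O(n²).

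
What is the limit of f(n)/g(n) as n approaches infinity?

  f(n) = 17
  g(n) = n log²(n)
0

Since 17 (O(1)) grows slower than n log²(n) (O(n log² n)),
the ratio f(n)/g(n) → 0 as n → ∞.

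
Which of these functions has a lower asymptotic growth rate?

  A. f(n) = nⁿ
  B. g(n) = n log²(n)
B

f(n) = nⁿ is O(nⁿ), while g(n) = n log²(n) is O(n log² n).
Since O(n log² n) grows slower than O(nⁿ), g(n) is dominated.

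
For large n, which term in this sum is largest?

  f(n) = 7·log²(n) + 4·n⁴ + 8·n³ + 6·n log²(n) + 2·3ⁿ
2·3ⁿ

Looking at each term:
  - 7·log²(n) is O(log² n)
  - 4·n⁴ is O(n⁴)
  - 8·n³ is O(n³)
  - 6·n log²(n) is O(n log² n)
  - 2·3ⁿ is O(3ⁿ)

The term 2·3ⁿ (O(3ⁿ)) grows fastest and dominates all others.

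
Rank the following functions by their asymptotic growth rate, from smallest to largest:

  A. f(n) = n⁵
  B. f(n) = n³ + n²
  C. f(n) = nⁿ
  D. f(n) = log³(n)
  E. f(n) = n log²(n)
D < E < B < A < C

Comparing growth rates:
D = log³(n) is O(log³ n)
E = n log²(n) is O(n log² n)
B = n³ + n² is O(n³)
A = n⁵ is O(n⁵)
C = nⁿ is O(nⁿ)

Therefore, the order from slowest to fastest is: D < E < B < A < C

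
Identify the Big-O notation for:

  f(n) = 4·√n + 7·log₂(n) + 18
O(√n)

The dominant term in 4·√n + 7·log₂(n) + 18 is 4·√n, which is Θ(√n).
Lower-order terms (7·log₂(n), 18) are asymptotically negligible.
Constants are absorbed, so the tightest bound is O(√n).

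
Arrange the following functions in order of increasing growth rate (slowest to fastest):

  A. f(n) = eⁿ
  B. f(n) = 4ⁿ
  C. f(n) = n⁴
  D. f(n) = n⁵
C < D < A < B

Comparing growth rates:
C = n⁴ is O(n⁴)
D = n⁵ is O(n⁵)
A = eⁿ is O(eⁿ)
B = 4ⁿ is O(4ⁿ)

Therefore, the order from slowest to fastest is: C < D < A < B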